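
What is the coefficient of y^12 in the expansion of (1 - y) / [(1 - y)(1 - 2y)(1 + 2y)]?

4096

Partial fractions give a closed form: a_n = (1/2)·2^n + (1/2)·(-2)^n.
At n = 12: a_12 = 4096.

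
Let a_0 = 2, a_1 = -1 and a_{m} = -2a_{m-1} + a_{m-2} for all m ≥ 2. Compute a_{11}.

-10497

The ordinary generating function has denominator 1 + 2q - q^2.
Iterating the recurrence: a_0,…,a_{11} = 2, -1, 4, -9, 22, -53, 128, -309, 746, -1801, 4348, -10497.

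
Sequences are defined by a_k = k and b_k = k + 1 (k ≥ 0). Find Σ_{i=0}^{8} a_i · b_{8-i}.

The convolution is the x^8 coefficient of A(x)B(x).
Σ = 0·9 + 1·8 + 2·7 + 3·6 + 4·5 + 5·4 + 6·3 + 7·2 + 8·1 = 120.

120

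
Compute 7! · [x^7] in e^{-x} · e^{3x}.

The EGF product rule gives c_7 = Σ_{k_1+k_2=7} C(7; k_1,k_2) · ∏ g_i(k_i), where e^{-x} gives (-1)^k; e^{3x} gives (3)^k.
g_1(k) for k = 0…7: 1, -1, 1, -1, 1, -1, 1, -1.
g_2(k) for k = 0…7: 1, 3, 9, 27, 81, 243, 729, 2187.
c_7 = Σ_k C(7,k)·g_1(k)·g_2(7−k) = 1·1·2187 + 7·(-1)·729 + 21·1·243 + 35·(-1)·81 + 35·1·27 + 21·(-1)·9 + 7·1·3 + 1·(-1)·1 = 2187 − 5103 + 5103 − 2835 + 945 − 189 + 21 − 1 = 128.

128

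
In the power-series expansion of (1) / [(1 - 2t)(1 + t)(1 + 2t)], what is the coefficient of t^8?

341

Partial fractions give a closed form: a_n = (1/3)·2^n + (-1/3)·(-1)^n + (1)·(-2)^n.
At n = 8: a_8 = 341.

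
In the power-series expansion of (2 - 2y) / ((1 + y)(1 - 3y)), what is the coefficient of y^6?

The denominator gives the recurrence a_n = 2a_(n−1) + 3a_(n−2) for n ≥ 3; the numerator fixes a_0 = 2, a_1 = 2, a_2 = 10.
Iterating: 2, 2, 10, 26, 82, 242, 730, so a_6 = 730.

730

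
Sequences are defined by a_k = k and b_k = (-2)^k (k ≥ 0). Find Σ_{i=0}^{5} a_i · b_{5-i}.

This is [x^5] in the product of the two ordinary generating functions.
Σ = 0·(-32) + 1·16 + 2·(-8) + 3·4 + 4·(-2) + 5·1 = 9.

9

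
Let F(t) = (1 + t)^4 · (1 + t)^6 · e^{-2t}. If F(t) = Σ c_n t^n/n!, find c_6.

-4736

The EGF product rule gives c_6 = Σ_{k_1+k_2+k_3=6} C(6; k_1,k_2,k_3) · ∏ g_i(k_i), where (1+t)^4 gives the falling factorial (4)_k; (1+t)^6 gives the falling factorial (6)_k; e^{-2t} gives (-2)^k.
g_1(k) for k = 0…6: 1, 4, 12, 24, 24, 0, 0.
g_2(k) for k = 0…6: 1, 6, 30, 120, 360, 720, 720.
g_3(k) for k = 0…6: 1, -2, 4, -8, 16, -32, 64.
First combine the last two factors: h(k) = Σ_j C(k,j)·g_2(j)·g_3(k−j) for k = 0…6: 1, 4, 10, 4, -56, -32, 592.
c_6 = Σ_k C(6,k)·g_1(k)·h(6−k) = 1·1·592 + 6·4·(-32) + 15·12·(-56) + 20·24·4 + 15·24·10 = 592 − 768 − 10080 + 1920 + 3600 = -4736.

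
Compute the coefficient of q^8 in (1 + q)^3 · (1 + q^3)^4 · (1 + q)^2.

64

(1 + q)^3 has coefficients 1,3,3,1 for degrees 0…3.
(1 + q^3)^4 has coefficients 1,0,0,4,0,0,6,0,0 for degrees 0…8.
Finally multiplying by (1 + q)^2, the product of all factors after the first has coefficients 1,2,1,4,8,4,6,12,6 for degrees 0…8.
[q^8] = 1·6 + 3·12 + 3·6 + 1·4 = 64.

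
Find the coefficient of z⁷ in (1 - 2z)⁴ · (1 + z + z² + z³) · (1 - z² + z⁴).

(1 - 2z)⁴ has coefficients 1,-8,24,-32,16 for degrees 0…4.
(1 + z + z² + z³) has coefficients 1,1,1,1,0,0,0,0 for degrees 0…7.
Finally multiplying by (1 - z² + z⁴), the product of all factors after the first has coefficients 1,1,0,0,0,0,1,1 for degrees 0…7.
[z⁷] = 1·1 − 8·1 + 24·0 − 32·0 + 16·0 = -7.

-7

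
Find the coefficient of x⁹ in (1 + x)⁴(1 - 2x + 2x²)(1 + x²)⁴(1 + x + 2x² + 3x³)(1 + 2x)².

1435

(1 + x)⁴ has coefficients 1,4,6,4,1 for degrees 0…4.
(1 - 2x + 2x²) has coefficients 1,-2,2,0,0,0,0,0,0,0 for degrees 0…9.
Multiplying by (1 + x²)⁴ gives running coefficients 1,-2,6,-8,14,-12,16,-8,9,-2 for degrees 0…9.
Multiplying by (1 + x + 2x² + 3x³) gives running coefficients 1,-1,6,-3,12,4,8,26,-3,39 for degrees 0…9.
Finally multiplying by (1 + 2x)², the product of all factors after the first has coefficients 1,3,6,17,24,40,72,74,133,131 for degrees 0…9.
[x⁹] = 1·131 + 4·133 + 6·74 + 4·72 + 1·40 = 1435.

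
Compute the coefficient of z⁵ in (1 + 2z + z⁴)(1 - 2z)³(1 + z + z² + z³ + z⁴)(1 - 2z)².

(1 + 2z + z⁴) has coefficients 1,2,0,0,1 for degrees 0…4.
(1 - 2z)³ has coefficients 1,-6,12,-8,0,0 for degrees 0…5.
Multiplying by (1 + z + z² + z³ + z⁴) gives running coefficients 1,-5,7,-1,-1,-2 for degrees 0…5.
Finally multiplying by (1 - 2z)², the product of all factors after the first has coefficients 1,-9,31,-49,31,-2 for degrees 0…5.
[z⁵] = 1·(-2) + 2·31 + 1·(-9) = 51.

51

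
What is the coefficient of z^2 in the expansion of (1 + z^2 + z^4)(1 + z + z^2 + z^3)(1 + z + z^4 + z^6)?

(1 + z^2 + z^4) has coefficients 1,0,1 for degrees 0…2.
(1 + z + z^2 + z^3) has coefficients 1,1,1 for degrees 0…2.
Finally multiplying by (1 + z + z^4 + z^6), the product of all factors after the first has coefficients 1,2,2 for degrees 0…2.
[z^2] = 1·2 + 1·1 = 3.

3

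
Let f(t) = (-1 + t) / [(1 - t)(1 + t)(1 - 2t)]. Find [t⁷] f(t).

The denominator gives the recurrence a_n = 2a_(n−1) + a_(n−2) − 2a_(n−3) for n ≥ 3; the numerator fixes a_0 = -1, a_1 = -1, a_2 = -3.
Iterating: -1, -1, -3, -5, -11, -21, -43, -85, so a_7 = -85.

-85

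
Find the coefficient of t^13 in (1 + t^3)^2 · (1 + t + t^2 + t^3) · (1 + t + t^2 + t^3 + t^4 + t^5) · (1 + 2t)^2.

38

(1 + t^3)^2 has coefficients 1,0,0,2,0,0,1 for degrees 0…6.
(1 + t + t^2 + t^3) has coefficients 1,1,1,1,0,0,0,0,0,0,0,0,0,0 for degrees 0…13.
Multiplying by (1 + t + t^2 + t^3 + t^4 + t^5) gives running coefficients 1,2,3,4,4,4,3,2,1,0,0,0,0,0 for degrees 0…13.
Finally multiplying by (1 + 2t)^2, the product of all factors after the first has coefficients 1,6,15,24,32,36,35,30,21,12,4,0,0,0 for degrees 0…13.
[t^13] = 1·0 + 2·4 + 1·30 = 38.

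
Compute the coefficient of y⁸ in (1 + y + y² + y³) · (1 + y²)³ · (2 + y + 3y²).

(1 + y + y² + y³) has coefficients 1,1,1,1 for degrees 0…3.
(1 + y²)³ has coefficients 1,0,3,0,3,0,1,0,0 for degrees 0…8.
Finally multiplying by (2 + y + 3y²), the product of all factors after the first has coefficients 2,1,9,3,15,3,11,1,3 for degrees 0…8.
[y⁸] = 1·3 + 1·1 + 1·11 + 1·3 = 18.

18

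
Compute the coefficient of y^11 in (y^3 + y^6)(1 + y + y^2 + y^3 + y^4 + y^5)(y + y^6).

2

(y^3 + y^6) has coefficients 0,0,0,1,0,0,1 for degrees 0…6.
(1 + y + y^2 + y^3 + y^4 + y^5) has coefficients 1,1,1,1,1,1,0,0,0,0,0,0 for degrees 0…11.
Finally multiplying by (y + y^6), the product of all factors after the first has coefficients 0,1,1,1,1,1,2,1,1,1,1,1 for degrees 0…11.
[y^11] = 1·1 + 1·1 = 2.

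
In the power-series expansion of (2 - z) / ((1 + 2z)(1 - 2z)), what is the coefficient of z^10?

Partial fractions give a closed form: a_n = (5/4)·(-2)^n + (3/4)·2^n.
At n = 10: a_10 = 2048.

2048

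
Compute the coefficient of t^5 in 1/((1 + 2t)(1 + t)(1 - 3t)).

84

Partial fractions give a closed form: a_n = (4/5)·(-2)^n + (-1/4)·(-1)^n + (9/20)·3^n.
At n = 5: a_5 = 84.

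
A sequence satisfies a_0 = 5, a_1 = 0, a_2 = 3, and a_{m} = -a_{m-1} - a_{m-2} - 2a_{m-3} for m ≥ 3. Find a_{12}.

The ordinary generating function has denominator 1 + q + q^2 + 2q^3.
Iterating the recurrence: a_0,…,a_{12} = 5, 0, 3, -13, 10, -3, 19, -36, 23, -25, 74, -95, 71.

71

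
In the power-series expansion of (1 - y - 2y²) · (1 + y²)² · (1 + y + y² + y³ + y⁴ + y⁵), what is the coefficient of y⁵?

(1 - y - 2y²) has coefficients 1,-1,-2 for degrees 0…2.
(1 + y²)² has coefficients 1,0,2,0,1,0 for degrees 0…5.
Finally multiplying by (1 + y + y² + y³ + y⁴ + y⁵), the product of all factors after the first has coefficients 1,1,3,3,4,4 for degrees 0…5.
[y⁵] = 1·4 − 1·4 − 2·3 = -6.

-6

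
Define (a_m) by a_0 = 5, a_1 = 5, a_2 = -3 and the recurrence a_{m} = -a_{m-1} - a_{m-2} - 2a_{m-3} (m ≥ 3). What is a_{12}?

The ordinary generating function has denominator 1 + y + y^2 + 2y^3.
Iterating the recurrence: a_0,…,a_{12} = 5, 5, -3, -12, 5, 13, 6, -29, -3, 20, 41, -55, -26.

-26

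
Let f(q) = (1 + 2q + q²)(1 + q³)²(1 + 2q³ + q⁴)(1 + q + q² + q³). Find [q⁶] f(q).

25

(1 + 2q + q²) has coefficients 1,2,1 for degrees 0…2.
(1 + q³)² has coefficients 1,0,0,2,0,0,1 for degrees 0…6.
Multiplying by (1 + 2q³ + q⁴) gives running coefficients 1,0,0,4,1,0,5 for degrees 0…6.
Finally multiplying by (1 + q + q² + q³), the product of all factors after the first has coefficients 1,1,1,5,5,5,10 for degrees 0…6.
[q⁶] = 1·10 + 2·5 + 1·5 = 25.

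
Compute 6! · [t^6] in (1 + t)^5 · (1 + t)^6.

332640

The EGF product rule gives c_6 = Σ_{k_1+k_2=6} C(6; k_1,k_2) · ∏ g_i(k_i), where (1+t)^5 gives the falling factorial (5)_k; (1+t)^6 gives the falling factorial (6)_k.
g_1(k) for k = 0…6: 1, 5, 20, 60, 120, 120, 0.
g_2(k) for k = 0…6: 1, 6, 30, 120, 360, 720, 720.
c_6 = Σ_k C(6,k)·g_1(k)·g_2(6−k) = 1·1·720 + 6·5·720 + 15·20·360 + 20·60·120 + 15·120·30 + 6·120·6 = 720 + 21600 + 108000 + 144000 + 54000 + 4320 = 332640.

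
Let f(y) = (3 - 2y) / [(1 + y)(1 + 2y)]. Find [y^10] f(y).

The denominator gives the recurrence a_n = −3a_(n−1) − 2a_(n−2) for n ≥ 2; the numerator fixes a_0 = 3, a_1 = -11.
Iterating: 3, -11, 27, -59, 123, -251, 507, -1019, 2043, -4091, 8187, so a_10 = 8187.

8187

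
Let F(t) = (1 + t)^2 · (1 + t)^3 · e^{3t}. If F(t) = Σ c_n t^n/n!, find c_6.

83079

The EGF product rule gives c_6 = Σ_{k_1+k_2+k_3=6} C(6; k_1,k_2,k_3) · ∏ g_i(k_i), where (1+t)^2 gives the falling factorial (2)_k; (1+t)^3 gives the falling factorial (3)_k; e^{3t} gives (3)^k.
g_1(k) for k = 0…6: 1, 2, 2, 0, 0, 0, 0.
g_2(k) for k = 0…6: 1, 3, 6, 6, 0, 0, 0.
g_3(k) for k = 0…6: 1, 3, 9, 27, 81, 243, 729.
First combine the last two factors: h(k) = Σ_j C(k,j)·g_2(j)·g_3(k−j) for k = 0…6: 1, 6, 33, 168, 801, 3618, 15633.
c_6 = Σ_k C(6,k)·g_1(k)·h(6−k) = 1·1·15633 + 6·2·3618 + 15·2·801 = 15633 + 43416 + 24030 = 83079.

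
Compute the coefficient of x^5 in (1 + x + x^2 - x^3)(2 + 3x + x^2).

-1

(1 + x + x^2 - x^3) has coefficients 1,1,1,-1 for degrees 0…3.
(2 + 3x + x^2) has coefficients 2,3,1,0,0,0 for degrees 0…5.
[x^5] = 1·0 + 1·0 + 1·0 − 1·1 = -1.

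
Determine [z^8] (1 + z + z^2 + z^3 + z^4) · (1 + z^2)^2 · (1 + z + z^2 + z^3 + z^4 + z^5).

15

(1 + z + z^2 + z^3 + z^4) has coefficients 1,1,1,1,1 for degrees 0…4.
(1 + z^2)^2 has coefficients 1,0,2,0,1,0,0,0,0 for degrees 0…8.
Finally multiplying by (1 + z + z^2 + z^3 + z^4 + z^5), the product of all factors after the first has coefficients 1,1,3,3,4,4,3,3,1 for degrees 0…8.
[z^8] = 1·1 + 1·3 + 1·3 + 1·4 + 1·4 = 15.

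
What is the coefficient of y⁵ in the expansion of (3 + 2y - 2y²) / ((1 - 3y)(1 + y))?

628

The denominator gives the recurrence a_n = 2a_(n−1) + 3a_(n−2) for n ≥ 3; the numerator fixes a_0 = 3, a_1 = 8, a_2 = 23.
Iterating: 3, 8, 23, 70, 209, 628, so a_5 = 628.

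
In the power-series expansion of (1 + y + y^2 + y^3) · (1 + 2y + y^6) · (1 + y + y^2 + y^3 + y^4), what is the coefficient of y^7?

7

(1 + y + y^2 + y^3) has coefficients 1,1,1,1 for degrees 0…3.
(1 + 2y + y^6) has coefficients 1,2,0,0,0,0,1,0 for degrees 0…7.
Finally multiplying by (1 + y + y^2 + y^3 + y^4), the product of all factors after the first has coefficients 1,3,3,3,3,2,1,1 for degrees 0…7.
[y^7] = 1·1 + 1·1 + 1·2 + 1·3 = 7.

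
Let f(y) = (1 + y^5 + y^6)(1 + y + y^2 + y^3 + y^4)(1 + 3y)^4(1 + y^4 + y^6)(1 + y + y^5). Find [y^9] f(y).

1765

(1 + y^5 + y^6) has coefficients 1,0,0,0,0,1,1 for degrees 0…6.
(1 + y + y^2 + y^3 + y^4) has coefficients 1,1,1,1,1,0,0,0,0,0 for degrees 0…9.
Multiplying by (1 + 3y)^4 gives running coefficients 1,13,67,175,256,255,243,189,81,0 for degrees 0…9.
Multiplying by (1 + y^4 + y^6) gives running coefficients 1,13,67,175,257,268,311,377,404,430 for degrees 0…9.
Finally multiplying by (1 + y + y^5), the product of all factors after the first has coefficients 1,14,80,242,432,526,592,755,956,1091 for degrees 0…9.
[y^9] = 1·1091 + 1·432 + 1·242 = 1765.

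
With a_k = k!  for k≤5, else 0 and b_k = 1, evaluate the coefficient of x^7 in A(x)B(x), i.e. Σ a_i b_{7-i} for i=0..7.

154

The convolution is the t^7 coefficient of A(t)B(t).
Σ = 1·1 + 1·1 + 2·1 + 6·1 + 24·1 + 120·1 + 0·1 + 0·1 = 154.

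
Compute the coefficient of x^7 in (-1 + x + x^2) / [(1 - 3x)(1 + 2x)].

The denominator gives the recurrence a_n = a_(n−1) + 6a_(n−2) for n ≥ 3; the numerator fixes a_0 = -1, a_1 = 0, a_2 = -5.
Iterating: -1, 0, -5, -5, -35, -65, -275, -665, so a_7 = -665.

-665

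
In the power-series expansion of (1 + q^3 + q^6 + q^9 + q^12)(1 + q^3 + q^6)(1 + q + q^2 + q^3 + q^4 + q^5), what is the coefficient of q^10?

(1 + q^3 + q^6 + q^9 + q^12) has coefficients 1,0,0,1,0,0,1,0,0,1,0 for degrees 0…10.
(1 + q^3 + q^6) has coefficients 1,0,0,1,0,0,1,0,0,0,0 for degrees 0…10.
Finally multiplying by (1 + q + q^2 + q^3 + q^4 + q^5), the product of all factors after the first has coefficients 1,1,1,2,2,2,2,2,2,1,1 for degrees 0…10.
[q^10] = 1·1 + 1·2 + 1·2 + 1·1 = 6.

6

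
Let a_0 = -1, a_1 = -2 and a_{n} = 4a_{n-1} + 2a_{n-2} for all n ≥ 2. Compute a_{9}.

-341792

The ordinary generating function has denominator 1 - 4y - 2y^2.
Iterating the recurrence: a_0,…,a_{9} = -1, -2, -10, -44, -196, -872, -3880, -17264, -76816, -341792.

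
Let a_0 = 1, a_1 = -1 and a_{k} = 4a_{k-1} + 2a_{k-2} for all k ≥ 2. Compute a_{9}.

The ordinary generating function has denominator 1 - 4q - 2q^2.
Iterating the recurrence: a_0,…,a_{9} = 1, -1, -2, -10, -44, -196, -872, -3880, -17264, -76816.

-76816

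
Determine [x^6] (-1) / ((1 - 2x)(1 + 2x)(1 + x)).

The denominator gives the recurrence a_n = −a_(n−1) + 4a_(n−2) + 4a_(n−3) for n ≥ 3; the numerator fixes a_0 = -1, a_1 = 1, a_2 = -5.
Iterating: -1, 1, -5, 5, -21, 21, -85, so a_6 = -85.

-85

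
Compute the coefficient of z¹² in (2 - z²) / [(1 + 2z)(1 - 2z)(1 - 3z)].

Partial fractions give a closed form: a_n = (7/20)·(-2)^n + (-7/4)·2^n + (17/5)·3^n.
At n = 12: a_12 = 1801165.

1801165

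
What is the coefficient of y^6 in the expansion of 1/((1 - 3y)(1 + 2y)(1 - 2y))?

Partial fractions give a closed form: a_n = (9/5)·3^n + (1/5)·(-2)^n + (-1)·2^n.
At n = 6: a_6 = 1261.

1261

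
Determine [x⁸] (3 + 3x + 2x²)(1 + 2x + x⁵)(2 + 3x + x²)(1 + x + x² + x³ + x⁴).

70

(3 + 3x + 2x²) has coefficients 3,3,2 for degrees 0…2.
(1 + 2x + x⁵) has coefficients 1,2,0,0,0,1,0,0,0 for degrees 0…8.
Multiplying by (2 + 3x + x²) gives running coefficients 2,7,7,2,0,2,3,1,0 for degrees 0…8.
Finally multiplying by (1 + x + x² + x³ + x⁴), the product of all factors after the first has coefficients 2,9,16,18,18,18,14,8,6 for degrees 0…8.
[x⁸] = 3·6 + 3·8 + 2·14 = 70.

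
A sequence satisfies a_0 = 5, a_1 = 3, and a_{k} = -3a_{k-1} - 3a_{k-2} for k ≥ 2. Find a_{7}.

The ordinary generating function has denominator 1 + 3y + 3y^2.
Iterating the recurrence: a_0,…,a_{7} = 5, 3, -24, 63, -117, 162, -135, -81.

-81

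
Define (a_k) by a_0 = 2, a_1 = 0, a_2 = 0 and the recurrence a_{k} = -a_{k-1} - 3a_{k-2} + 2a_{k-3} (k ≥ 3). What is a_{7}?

-12

The ordinary generating function has denominator 1 + t + 3t^2 - 2t^3.
Iterating the recurrence: a_0,…,a_{7} = 2, 0, 0, 4, -4, -8, 28, -12.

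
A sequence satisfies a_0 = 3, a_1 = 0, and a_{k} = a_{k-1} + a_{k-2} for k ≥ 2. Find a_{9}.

The ordinary generating function has denominator 1 - t - t^2.
Iterating the recurrence: a_0,…,a_{9} = 3, 0, 3, 3, 6, 9, 15, 24, 39, 63.

63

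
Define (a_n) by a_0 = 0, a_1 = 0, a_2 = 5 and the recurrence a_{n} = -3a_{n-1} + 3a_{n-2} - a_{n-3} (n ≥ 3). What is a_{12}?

The ordinary generating function has denominator 1 + 3y - 3y^2 + y^3.
Iterating the recurrence: a_0,…,a_{12} = 0, 0, 5, -15, 60, -230, 885, -3405, 13100, -50400, 193905, -746015, 2870160.

2870160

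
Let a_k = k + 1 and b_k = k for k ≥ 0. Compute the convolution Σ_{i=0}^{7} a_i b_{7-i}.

84

Write out a_i and b_{7-i} for i = 0,…,7 and sum the products.
Σ = 1·7 + 2·6 + 3·5 + 4·4 + 5·3 + 6·2 + 7·1 + 8·0 = 84.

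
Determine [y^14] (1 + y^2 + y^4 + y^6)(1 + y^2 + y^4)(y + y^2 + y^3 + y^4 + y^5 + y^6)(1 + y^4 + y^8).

(1 + y^2 + y^4 + y^6) has coefficients 1,0,1,0,1,0,1 for degrees 0…6.
(1 + y^2 + y^4) has coefficients 1,0,1,0,1,0,0,0,0,0,0,0,0,0,0 for degrees 0…14.
Multiplying by (y + y^2 + y^3 + y^4 + y^5 + y^6) gives running coefficients 0,1,1,2,2,3,3,2,2,1,1,0,0,0,0 for degrees 0…14.
Finally multiplying by (1 + y^4 + y^8), the product of all factors after the first has coefficients 0,1,1,2,2,4,4,4,4,5,5,4,4,4,4 for degrees 0…14.
[y^14] = 1·4 + 1·4 + 1·5 + 1·4 = 17.

17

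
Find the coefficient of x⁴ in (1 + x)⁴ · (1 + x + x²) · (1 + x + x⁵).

25

(1 + x)⁴ has coefficients 1,4,6,4,1 for degrees 0…4.
(1 + x + x²) has coefficients 1,1,1,0,0 for degrees 0…4.
Finally multiplying by (1 + x + x⁵), the product of all factors after the first has coefficients 1,2,2,1,0 for degrees 0…4.
[x⁴] = 1·0 + 4·1 + 6·2 + 4·2 + 1·1 = 25.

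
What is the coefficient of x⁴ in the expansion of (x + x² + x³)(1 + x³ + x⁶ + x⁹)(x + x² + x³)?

3

(x + x² + x³) has coefficients 0,1,1,1 for degrees 0…3.
(1 + x³ + x⁶ + x⁹) has coefficients 1,0,0,1,0 for degrees 0…4.
Finally multiplying by (x + x² + x³), the product of all factors after the first has coefficients 0,1,1,1,1 for degrees 0…4.
[x⁴] = 1·1 + 1·1 + 1·1 = 3.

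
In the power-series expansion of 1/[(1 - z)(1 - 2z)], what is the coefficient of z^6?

The denominator gives the recurrence a_n = 3a_(n−1) − 2a_(n−2) for n ≥ 2; the numerator fixes a_0 = 1, a_1 = 3.
Iterating: 1, 3, 7, 15, 31, 63, 127, so a_6 = 127.

127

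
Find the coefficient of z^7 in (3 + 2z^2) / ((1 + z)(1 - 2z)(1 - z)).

Partial fractions give a closed form: a_n = (5/6)·(-1)^n + (14/3)·2^n + (-5/2)·1^n.
At n = 7: a_7 = 594.

594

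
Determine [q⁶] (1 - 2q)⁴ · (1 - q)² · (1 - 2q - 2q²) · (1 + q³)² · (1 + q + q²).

(1 - 2q)⁴ has coefficients 1,-8,24,-32,16 for degrees 0…4.
(1 - q)² has coefficients 1,-2,1,0,0,0,0 for degrees 0…6.
Multiplying by (1 - 2q - 2q²) gives running coefficients 1,-4,3,2,-2,0,0 for degrees 0…6.
Multiplying by (1 + q³)² gives running coefficients 1,-4,3,4,-10,6,5 for degrees 0…6.
Finally multiplying by (1 + q + q²), the product of all factors after the first has coefficients 1,-3,0,3,-3,0,1 for degrees 0…6.
[q⁶] = 1·1 − 8·0 + 24·(-3) − 32·3 + 16·0 = -167.

-167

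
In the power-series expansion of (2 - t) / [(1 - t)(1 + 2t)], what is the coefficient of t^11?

Partial fractions give a closed form: a_n = (1/3)·1^n + (5/3)·(-2)^n.
At n = 11: a_11 = -3413.

-3413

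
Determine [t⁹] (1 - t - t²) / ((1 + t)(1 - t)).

-1

The denominator gives the recurrence a_n = a_(n−2) for n ≥ 3; the numerator fixes a_0 = 1, a_1 = -1, a_2 = 0.
Iterating: 1, -1, 0, -1, 0, -1, 0, -1, 0, -1, so a_9 = -1.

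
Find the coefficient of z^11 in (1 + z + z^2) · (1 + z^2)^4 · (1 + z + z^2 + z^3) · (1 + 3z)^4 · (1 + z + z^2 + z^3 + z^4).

31941

(1 + z + z^2) has coefficients 1,1,1 for degrees 0…2.
(1 + z^2)^4 has coefficients 1,0,4,0,6,0,4,0,1,0,0,0 for degrees 0…11.
Multiplying by (1 + z + z^2 + z^3) gives running coefficients 1,1,5,5,10,10,10,10,5,5,1,1 for degrees 0…11.
Multiplying by (1 + 3z)^4 gives running coefficients 1,13,71,227,529,1021,1615,2155,2555,2495,2221,1633 for degrees 0…11.
Finally multiplying by (1 + z + z^2 + z^3 + z^4), the product of all factors after the first has coefficients 1,14,85,312,841,1861,3463,5547,7875,9841,11041,11059 for degrees 0…11.
[z^11] = 1·11059 + 1·11041 + 1·9841 = 31941.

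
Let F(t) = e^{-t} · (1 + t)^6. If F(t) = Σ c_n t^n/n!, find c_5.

-151

The EGF product rule gives c_5 = Σ_{k_1+k_2=5} C(5; k_1,k_2) · ∏ g_i(k_i), where e^{-t} gives (-1)^k; (1+t)^6 gives the falling factorial (6)_k.
g_1(k) for k = 0…5: 1, -1, 1, -1, 1, -1.
g_2(k) for k = 0…5: 1, 6, 30, 120, 360, 720.
c_5 = Σ_k C(5,k)·g_1(k)·g_2(5−k) = 1·1·720 + 5·(-1)·360 + 10·1·120 + 10·(-1)·30 + 5·1·6 + 1·(-1)·1 = 720 − 1800 + 1200 − 300 + 30 − 1 = -151.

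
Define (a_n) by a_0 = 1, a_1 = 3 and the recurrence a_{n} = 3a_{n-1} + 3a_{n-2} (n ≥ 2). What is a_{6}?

The ordinary generating function has denominator 1 - 3x - 3x^2.
Iterating the recurrence: a_0,…,a_{6} = 1, 3, 12, 45, 171, 648, 2457.

2457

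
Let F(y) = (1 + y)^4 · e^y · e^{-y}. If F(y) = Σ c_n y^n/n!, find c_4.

24

The EGF product rule gives c_4 = Σ_{k_1+k_2+k_3=4} C(4; k_1,k_2,k_3) · ∏ g_i(k_i), where (1+y)^4 gives the falling factorial (4)_k; e^y gives (1)^k; e^{-y} gives (-1)^k.
g_1(k) for k = 0…4: 1, 4, 12, 24, 24.
g_2(k) for k = 0…4: 1, 1, 1, 1, 1.
g_3(k) for k = 0…4: 1, -1, 1, -1, 1.
First combine the last two factors: h(k) = Σ_j C(k,j)·g_2(j)·g_3(k−j) for k = 0…4: 1, 0, 0, 0, 0.
c_4 = Σ_k C(4,k)·g_1(k)·h(4−k) = 1·24·1 = 24.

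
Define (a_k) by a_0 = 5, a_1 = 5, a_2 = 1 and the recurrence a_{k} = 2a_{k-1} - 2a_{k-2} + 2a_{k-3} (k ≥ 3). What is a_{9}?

96

The ordinary generating function has denominator 1 - 2z + 2z^2 - 2z^3.
Iterating the recurrence: a_0,…,a_{9} = 5, 5, 1, 2, 12, 22, 24, 28, 52, 96.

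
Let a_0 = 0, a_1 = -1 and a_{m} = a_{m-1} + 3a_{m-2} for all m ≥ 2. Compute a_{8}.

The ordinary generating function has denominator 1 - y - 3y^2.
Iterating the recurrence: a_0,…,a_{8} = 0, -1, -1, -4, -7, -19, -40, -97, -217.

-217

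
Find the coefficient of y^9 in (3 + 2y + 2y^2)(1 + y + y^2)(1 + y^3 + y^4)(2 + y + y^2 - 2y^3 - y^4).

-26

(3 + 2y + 2y^2) has coefficients 3,2,2 for degrees 0…2.
(1 + y + y^2) has coefficients 1,1,1,0,0,0,0,0,0,0 for degrees 0…9.
Multiplying by (1 + y^3 + y^4) gives running coefficients 1,1,1,1,2,2,1,0,0,0 for degrees 0…9.
Finally multiplying by (2 + y + y^2 - 2y^3 - y^4), the product of all factors after the first has coefficients 2,3,4,2,3,4,3,-2,-5,-4 for degrees 0…9.
[y^9] = 3·(-4) + 2·(-5) + 2·(-2) = -26.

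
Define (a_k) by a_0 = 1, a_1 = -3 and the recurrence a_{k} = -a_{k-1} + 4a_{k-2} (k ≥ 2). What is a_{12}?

88271

The ordinary generating function has denominator 1 + t - 4t^2.
Iterating the recurrence: a_0,…,a_{12} = 1, -3, 7, -19, 47, -123, 311, -803, 2047, -5259, 13447, -34483, 88271.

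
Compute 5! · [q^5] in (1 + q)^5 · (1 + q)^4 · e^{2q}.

72032

The EGF product rule gives c_5 = Σ_{k_1+k_2+k_3=5} C(5; k_1,k_2,k_3) · ∏ g_i(k_i), where (1+q)^5 gives the falling factorial (5)_k; (1+q)^4 gives the falling factorial (4)_k; e^{2q} gives (2)^k.
g_1(k) for k = 0…5: 1, 5, 20, 60, 120, 120.
g_2(k) for k = 0…5: 1, 4, 12, 24, 24, 0.
g_3(k) for k = 0…5: 1, 2, 4, 8, 16, 32.
First combine the last two factors: h(k) = Σ_j C(k,j)·g_2(j)·g_3(k−j) for k = 0…5: 1, 6, 32, 152, 648, 2512.
c_5 = Σ_k C(5,k)·g_1(k)·h(5−k) = 1·1·2512 + 5·5·648 + 10·20·152 + 10·60·32 + 5·120·6 + 1·120·1 = 2512 + 16200 + 30400 + 19200 + 3600 + 120 = 72032.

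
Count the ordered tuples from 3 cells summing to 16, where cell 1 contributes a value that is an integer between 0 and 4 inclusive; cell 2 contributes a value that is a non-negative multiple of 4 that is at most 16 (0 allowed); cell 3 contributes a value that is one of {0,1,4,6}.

The generating function for the choices is (1 + x + x^2 + x^3 + x^4)·(1 + x^4 + x^8 + x^12 + x^16)·(1 + x + x^4 + x^6); the count is [x^16].
(1 + x + x^2 + x^3 + x^4) has coefficients 1,1,1,1,1 for degrees 0…4.
(1 + x^4 + x^8 + x^12 + x^16) has coefficients 1,0,0,0,1,0,0,0,1,0,0,0,1,0,0,0,1 for degrees 0…16.
Finally multiplying by (1 + x + x^4 + x^6), the product of all factors after the first has coefficients 1,1,0,0,2,1,1,0,2,1,1,0,2,1,1,0,2 for degrees 0…16.
[x^16] = 1·2 + 1·0 + 1·1 + 1·1 + 1·2 = 6.

6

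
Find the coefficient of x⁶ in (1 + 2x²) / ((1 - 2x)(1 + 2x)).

96

The denominator gives the recurrence a_n = 4a_(n−2) for n ≥ 3; the numerator fixes a_0 = 1, a_1 = 0, a_2 = 6.
Iterating: 1, 0, 6, 0, 24, 0, 96, so a_6 = 96.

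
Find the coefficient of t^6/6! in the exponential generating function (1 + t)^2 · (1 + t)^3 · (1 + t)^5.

The EGF product rule gives c_6 = Σ_{k_1+k_2+k_3=6} C(6; k_1,k_2,k_3) · ∏ g_i(k_i), where (1+t)^2 gives the falling factorial (2)_k; (1+t)^3 gives the falling factorial (3)_k; (1+t)^5 gives the falling factorial (5)_k.
g_1(k) for k = 0…6: 1, 2, 2, 0, 0, 0, 0.
g_2(k) for k = 0…6: 1, 3, 6, 6, 0, 0, 0.
g_3(k) for k = 0…6: 1, 5, 20, 60, 120, 120, 0.
First combine the last two factors: h(k) = Σ_j C(k,j)·g_2(j)·g_3(k−j) for k = 0…6: 1, 8, 56, 336, 1680, 6720, 20160.
c_6 = Σ_k C(6,k)·g_1(k)·h(6−k) = 1·1·20160 + 6·2·6720 + 15·2·1680 = 20160 + 80640 + 50400 = 151200.

151200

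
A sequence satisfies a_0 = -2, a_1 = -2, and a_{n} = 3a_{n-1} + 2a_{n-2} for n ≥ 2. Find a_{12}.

The ordinary generating function has denominator 1 - 3q - 2q^2.
Iterating the recurrence: a_0,…,a_{12} = -2, -2, -10, -34, -122, -434, -1546, -5506, -19610, -69842, -248746, -885922, -3155258.

-3155258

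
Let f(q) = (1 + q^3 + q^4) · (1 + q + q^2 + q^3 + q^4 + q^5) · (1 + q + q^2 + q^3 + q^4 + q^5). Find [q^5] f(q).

(1 + q^3 + q^4) has coefficients 1,0,0,1,1 for degrees 0…4.
(1 + q + q^2 + q^3 + q^4 + q^5) has coefficients 1,1,1,1,1,1 for degrees 0…5.
Finally multiplying by (1 + q + q^2 + q^3 + q^4 + q^5), the product of all factors after the first has coefficients 1,2,3,4,5,6 for degrees 0…5.
[q^5] = 1·6 + 1·3 + 1·2 = 11.

11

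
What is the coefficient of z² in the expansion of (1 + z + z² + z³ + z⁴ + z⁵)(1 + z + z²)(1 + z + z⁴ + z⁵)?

(1 + z + z² + z³ + z⁴ + z⁵) has coefficients 1,1,1 for degrees 0…2.
(1 + z + z²) has coefficients 1,1,1 for degrees 0…2.
Finally multiplying by (1 + z + z⁴ + z⁵), the product of all factors after the first has coefficients 1,2,2 for degrees 0…2.
[z²] = 1·2 + 1·2 + 1·1 = 5.

5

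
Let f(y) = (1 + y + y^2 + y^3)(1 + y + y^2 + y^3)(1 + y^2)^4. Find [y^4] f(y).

21

(1 + y + y^2 + y^3) has coefficients 1,1,1,1 for degrees 0…3.
(1 + y + y^2 + y^3) has coefficients 1,1,1,1,0 for degrees 0…4.
Finally multiplying by (1 + y^2)^4, the product of all factors after the first has coefficients 1,1,5,5,10 for degrees 0…4.
[y^4] = 1·10 + 1·5 + 1·5 + 1·1 = 21.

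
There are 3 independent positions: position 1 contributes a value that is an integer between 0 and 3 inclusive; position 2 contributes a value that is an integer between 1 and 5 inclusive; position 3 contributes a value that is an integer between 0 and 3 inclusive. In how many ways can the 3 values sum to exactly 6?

14

The generating function for the choices is (1 + q + q² + q³)·(q + q² + q³ + q⁴ + q⁵)·(1 + q + q² + q³); the count is [q⁶].
(1 + q + q² + q³) has coefficients 1,1,1,1 for degrees 0…3.
(q + q² + q³ + q⁴ + q⁵) has coefficients 0,1,1,1,1,1,0 for degrees 0…6.
Finally multiplying by (1 + q + q² + q³), the product of all factors after the first has coefficients 0,1,2,3,4,4,3 for degrees 0…6.
[q⁶] = 1·3 + 1·4 + 1·4 + 1·3 = 14.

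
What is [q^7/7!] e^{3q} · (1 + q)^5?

435942

The EGF product rule gives c_7 = Σ_{k_1+k_2=7} C(7; k_1,k_2) · ∏ g_i(k_i), where e^{3q} gives (3)^k; (1+q)^5 gives the falling factorial (5)_k.
g_1(k) for k = 0…7: 1, 3, 9, 27, 81, 243, 729, 2187.
g_2(k) for k = 0…7: 1, 5, 20, 60, 120, 120, 0, 0.
c_7 = Σ_k C(7,k)·g_1(k)·g_2(7−k) = 21·9·120 + 35·27·120 + 35·81·60 + 21·243·20 + 7·729·5 + 1·2187·1 = 22680 + 113400 + 170100 + 102060 + 25515 + 2187 = 435942.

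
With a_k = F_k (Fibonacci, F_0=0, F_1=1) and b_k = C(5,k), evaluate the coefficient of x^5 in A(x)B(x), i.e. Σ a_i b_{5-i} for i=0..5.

This is [x^5] in the product of the two ordinary generating functions.
Σ = 0·1 + 1·5 + 1·10 + 2·10 + 3·5 + 5·1 = 55.

55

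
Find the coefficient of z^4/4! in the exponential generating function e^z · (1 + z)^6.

1045

The EGF product rule gives c_4 = Σ_{k_1+k_2=4} C(4; k_1,k_2) · ∏ g_i(k_i), where e^z gives (1)^k; (1+z)^6 gives the falling factorial (6)_k.
g_1(k) for k = 0…4: 1, 1, 1, 1, 1.
g_2(k) for k = 0…4: 1, 6, 30, 120, 360.
c_4 = Σ_k C(4,k)·g_1(k)·g_2(4−k) = 1·1·360 + 4·1·120 + 6·1·30 + 4·1·6 + 1·1·1 = 360 + 480 + 180 + 24 + 1 = 1045.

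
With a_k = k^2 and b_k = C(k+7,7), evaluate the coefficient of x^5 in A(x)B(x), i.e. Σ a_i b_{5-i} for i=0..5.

1287

Write out a_i and b_{5-i} for i = 0,…,5 and sum the products.
Σ = 0·792 + 1·330 + 4·120 + 9·36 + 16·8 + 25·1 = 1287.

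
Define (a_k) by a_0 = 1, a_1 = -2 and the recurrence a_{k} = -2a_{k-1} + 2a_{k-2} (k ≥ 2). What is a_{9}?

The ordinary generating function has denominator 1 + 2y - 2y^2.
Iterating the recurrence: a_0,…,a_{9} = 1, -2, 6, -16, 44, -120, 328, -896, 2448, -6688.

-6688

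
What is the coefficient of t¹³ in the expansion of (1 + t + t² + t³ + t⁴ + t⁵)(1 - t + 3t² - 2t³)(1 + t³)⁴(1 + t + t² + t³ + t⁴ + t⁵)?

65

(1 + t + t² + t³ + t⁴ + t⁵) has coefficients 1,1,1,1,1,1 for degrees 0…5.
(1 - t + 3t² - 2t³) has coefficients 1,-1,3,-2,0,0,0,0,0,0,0,0,0,0 for degrees 0…13.
Multiplying by (1 + t³)⁴ gives running coefficients 1,-1,3,2,-4,12,-2,-6,18,-8,-4,12,-7,-1 for degrees 0…13.
Finally multiplying by (1 + t + t² + t³ + t⁴ + t⁵), the product of all factors after the first has coefficients 1,0,3,5,1,13,10,5,20,10,10,10,5,10 for degrees 0…13.
[t¹³] = 1·10 + 1·5 + 1·10 + 1·10 + 1·10 + 1·20 = 65.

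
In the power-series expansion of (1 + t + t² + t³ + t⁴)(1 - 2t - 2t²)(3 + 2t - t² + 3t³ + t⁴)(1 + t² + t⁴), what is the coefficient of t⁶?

-49

(1 + t + t² + t³ + t⁴) has coefficients 1,1,1,1,1 for degrees 0…4.
(1 - 2t - 2t²) has coefficients 1,-2,-2,0,0,0,0 for degrees 0…6.
Multiplying by (3 + 2t - t² + 3t³ + t⁴) gives running coefficients 3,-4,-11,1,-3,-8,-2 for degrees 0…6.
Finally multiplying by (1 + t² + t⁴), the product of all factors after the first has coefficients 3,-4,-8,-3,-11,-11,-16 for degrees 0…6.
[t⁶] = 1·(-16) + 1·(-11) + 1·(-11) + 1·(-3) + 1·(-8) = -49.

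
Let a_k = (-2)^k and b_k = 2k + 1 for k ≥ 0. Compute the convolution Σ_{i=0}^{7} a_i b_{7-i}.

-23

Write out a_i and b_{7-i} for i = 0,…,7 and sum the products.
Σ = 1·15 − 2·13 + 4·11 − 8·9 + 16·7 − 32·5 + 64·3 − 128·1 = -23.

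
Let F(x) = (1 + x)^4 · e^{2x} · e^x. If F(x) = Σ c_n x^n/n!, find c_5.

The EGF product rule gives c_5 = Σ_{k_1+k_2+k_3=5} C(5; k_1,k_2,k_3) · ∏ g_i(k_i), where (1+x)^4 gives the falling factorial (4)_k; e^{2x} gives (2)^k; e^x gives (1)^k.
g_1(k) for k = 0…5: 1, 4, 12, 24, 24, 0.
g_2(k) for k = 0…5: 1, 2, 4, 8, 16, 32.
g_3(k) for k = 0…5: 1, 1, 1, 1, 1, 1.
First combine the last two factors: h(k) = Σ_j C(k,j)·g_2(j)·g_3(k−j) for k = 0…5: 1, 3, 9, 27, 81, 243.
c_5 = Σ_k C(5,k)·g_1(k)·h(5−k) = 1·1·243 + 5·4·81 + 10·12·27 + 10·24·9 + 5·24·3 = 243 + 1620 + 3240 + 2160 + 360 = 7623.

7623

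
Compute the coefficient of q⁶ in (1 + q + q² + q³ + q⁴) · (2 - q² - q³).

(1 + q + q² + q³ + q⁴) has coefficients 1,1,1,1,1 for degrees 0…4.
(2 - q² - q³) has coefficients 2,0,-1,-1,0,0,0 for degrees 0…6.
[q⁶] = 1·0 + 1·0 + 1·0 + 1·(-1) + 1·(-1) = -2.

-2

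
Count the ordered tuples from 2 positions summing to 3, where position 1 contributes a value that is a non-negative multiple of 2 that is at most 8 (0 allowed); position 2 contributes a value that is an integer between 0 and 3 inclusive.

The generating function for the choices is (1 + y² + y⁴ + y⁶ + y⁸)·(1 + y + y² + y³); the count is [y³].
(1 + y² + y⁴ + y⁶ + y⁸) has coefficients 1,0,1,0 for degrees 0…3.
(1 + y + y² + y³) has coefficients 1,1,1,1 for degrees 0…3.
[y³] = 1·1 + 1·1 = 2.

2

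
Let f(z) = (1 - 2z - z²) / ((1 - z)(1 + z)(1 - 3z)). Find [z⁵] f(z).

61

The denominator gives the recurrence a_n = 3a_(n−1) + a_(n−2) − 3a_(n−3) for n ≥ 3; the numerator fixes a_0 = 1, a_1 = 1, a_2 = 3.
Iterating: 1, 1, 3, 7, 21, 61, so a_5 = 61.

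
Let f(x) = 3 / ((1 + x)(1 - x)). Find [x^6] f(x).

The denominator gives the recurrence a_n = a_(n−2) for n ≥ 2; the numerator fixes a_0 = 3, a_1 = 0.
Iterating: 3, 0, 3, 0, 3, 0, 3, so a_6 = 3.

3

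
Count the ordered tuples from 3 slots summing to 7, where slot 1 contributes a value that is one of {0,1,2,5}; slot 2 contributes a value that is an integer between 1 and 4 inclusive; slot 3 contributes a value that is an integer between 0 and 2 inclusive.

5

The generating function for the choices is (1 + x + x^2 + x^5)·(x + x^2 + x^3 + x^4)·(1 + x + x^2); the count is [x^7].
(1 + x + x^2 + x^5) has coefficients 1,1,1,0,0,1 for degrees 0…5.
(x + x^2 + x^3 + x^4) has coefficients 0,1,1,1,1,0,0,0 for degrees 0…7.
Finally multiplying by (1 + x + x^2), the product of all factors after the first has coefficients 0,1,2,3,3,2,1,0 for degrees 0…7.
[x^7] = 1·0 + 1·1 + 1·2 + 1·2 = 5.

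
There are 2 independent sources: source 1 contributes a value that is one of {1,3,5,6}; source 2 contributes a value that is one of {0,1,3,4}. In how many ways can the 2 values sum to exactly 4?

The generating function for the choices is (q + q^3 + q^5 + q^6)·(1 + q + q^3 + q^4); the count is [q^4].
(q + q^3 + q^5 + q^6) has coefficients 0,1,0,1,0 for degrees 0…4.
(1 + q + q^3 + q^4) has coefficients 1,1,0,1,1 for degrees 0…4.
[q^4] = 1·1 + 1·1 = 2.

2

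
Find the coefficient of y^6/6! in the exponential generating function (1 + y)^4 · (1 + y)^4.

20160

The EGF product rule gives c_6 = Σ_{k_1+k_2=6} C(6; k_1,k_2) · ∏ g_i(k_i), where (1+y)^4 gives the falling factorial (4)_k; (1+y)^4 gives the falling factorial (4)_k.
g_1(k) for k = 0…6: 1, 4, 12, 24, 24, 0, 0.
g_2(k) for k = 0…6: 1, 4, 12, 24, 24, 0, 0.
c_6 = Σ_k C(6,k)·g_1(k)·g_2(6−k) = 15·12·24 + 20·24·24 + 15·24·12 = 4320 + 11520 + 4320 = 20160.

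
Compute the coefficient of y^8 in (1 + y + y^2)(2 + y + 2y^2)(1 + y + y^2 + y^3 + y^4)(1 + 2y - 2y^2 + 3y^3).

31

(1 + y + y^2) has coefficients 1,1,1 for degrees 0…2.
(2 + y + 2y^2) has coefficients 2,1,2,0,0,0,0,0,0 for degrees 0…8.
Multiplying by (1 + y + y^2 + y^3 + y^4) gives running coefficients 2,3,5,5,5,3,2,0,0 for degrees 0…8.
Finally multiplying by (1 + 2y - 2y^2 + 3y^3), the product of all factors after the first has coefficients 2,7,7,15,14,18,13,13,5 for degrees 0…8.
[y^8] = 1·5 + 1·13 + 1·13 = 31.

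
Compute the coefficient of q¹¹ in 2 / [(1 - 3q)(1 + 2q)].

The denominator gives the recurrence a_n = a_(n−1) + 6a_(n−2) for n ≥ 2; the numerator fixes a_0 = 2, a_1 = 2.
Iterating: 2, 2, 14, 26, 110, 266, 926, 2522, 8078, 23210, 71678, 210938, so a_11 = 210938.

210938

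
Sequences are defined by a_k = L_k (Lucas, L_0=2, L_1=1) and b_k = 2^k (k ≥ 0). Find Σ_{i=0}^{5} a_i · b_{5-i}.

This is [x^5] in the product of the two ordinary generating functions.
Σ = 2·32 + 1·16 + 3·8 + 4·4 + 7·2 + 11·1 = 145.

145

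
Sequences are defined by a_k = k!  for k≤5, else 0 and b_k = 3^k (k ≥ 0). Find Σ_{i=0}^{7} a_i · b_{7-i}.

5616

Write out a_i and b_{7-i} for i = 0,…,7 and sum the products.
Σ = 1·2187 + 1·729 + 2·243 + 6·81 + 24·27 + 120·9 + 0·3 + 0·1 = 5616.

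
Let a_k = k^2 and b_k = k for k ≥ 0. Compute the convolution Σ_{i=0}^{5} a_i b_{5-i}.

50

Write out a_i and b_{5-i} for i = 0,…,5 and sum the products.
Σ = 0·5 + 1·4 + 4·3 + 9·2 + 16·1 + 25·0 = 50.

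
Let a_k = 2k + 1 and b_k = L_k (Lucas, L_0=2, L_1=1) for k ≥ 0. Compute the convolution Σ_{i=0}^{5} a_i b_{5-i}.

104

The convolution is the t^5 coefficient of A(t)B(t).
Σ = 1·11 + 3·7 + 5·4 + 7·3 + 9·1 + 11·2 = 104.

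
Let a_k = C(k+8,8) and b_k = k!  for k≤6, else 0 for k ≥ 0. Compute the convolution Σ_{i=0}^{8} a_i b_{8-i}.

Write out a_i and b_{8-i} for i = 0,…,8 and sum the products.
Σ = 1·0 + 9·0 + 45·720 + 165·120 + 495·24 + 1287·6 + 3003·2 + 6435·1 + 12870·1 = 97113.

97113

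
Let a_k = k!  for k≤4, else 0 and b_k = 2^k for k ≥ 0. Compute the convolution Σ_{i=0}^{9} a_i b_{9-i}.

2176

The convolution is the t^9 coefficient of A(t)B(t).
Σ = 1·512 + 1·256 + 2·128 + 6·64 + 24·32 + 0·16 + 0·8 + 0·4 + 0·2 + 0·1 = 2176.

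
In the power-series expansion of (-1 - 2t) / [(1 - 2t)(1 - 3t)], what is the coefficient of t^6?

-3389

The denominator gives the recurrence a_n = 5a_(n−1) − 6a_(n−2) for n ≥ 3; the numerator fixes a_0 = -1, a_1 = -7, a_2 = -29.
Iterating: -1, -7, -29, -103, -341, -1087, -3389, so a_6 = -3389.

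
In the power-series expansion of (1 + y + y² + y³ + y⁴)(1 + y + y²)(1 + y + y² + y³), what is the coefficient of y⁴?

(1 + y + y² + y³ + y⁴) has coefficients 1,1,1,1,1 for degrees 0…4.
(1 + y + y²) has coefficients 1,1,1,0,0 for degrees 0…4.
Finally multiplying by (1 + y + y² + y³), the product of all factors after the first has coefficients 1,2,3,3,2 for degrees 0…4.
[y⁴] = 1·2 + 1·3 + 1·3 + 1·2 + 1·1 = 11.

11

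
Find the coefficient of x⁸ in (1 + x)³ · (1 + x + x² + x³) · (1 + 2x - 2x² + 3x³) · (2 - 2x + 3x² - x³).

24

(1 + x)³ has coefficients 1,3,3,1 for degrees 0…3.
(1 + x + x² + x³) has coefficients 1,1,1,1,0,0,0,0,0 for degrees 0…8.
Multiplying by (1 + 2x - 2x² + 3x³) gives running coefficients 1,3,1,4,3,1,3,0,0 for degrees 0…8.
Finally multiplying by (2 - 2x + 3x² - x³), the product of all factors after the first has coefficients 2,4,-1,14,-2,7,9,-6,8 for degrees 0…8.
[x⁸] = 1·8 + 3·(-6) + 3·9 + 1·7 = 24.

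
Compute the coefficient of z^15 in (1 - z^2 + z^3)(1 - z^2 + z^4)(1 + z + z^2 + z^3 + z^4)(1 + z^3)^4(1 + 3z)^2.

233

(1 - z^2 + z^3) has coefficients 1,0,-1,1 for degrees 0…3.
(1 - z^2 + z^4) has coefficients 1,0,-1,0,1,0,0,0,0,0,0,0,0,0,0,0 for degrees 0…15.
Multiplying by (1 + z + z^2 + z^3 + z^4) gives running coefficients 1,1,0,0,1,0,0,1,1,0,0,0,0,0,0,0 for degrees 0…15.
Multiplying by (1 + z^3)^4 gives running coefficients 1,1,0,4,5,0,6,11,1,4,14,4,1,11,6,0 for degrees 0…15.
Finally multiplying by (1 + 3z)^2, the product of all factors after the first has coefficients 1,7,15,13,29,66,51,47,121,109,47,124,151,53,81,135 for degrees 0…15.
[z^15] = 1·135 − 1·53 + 1·151 = 233.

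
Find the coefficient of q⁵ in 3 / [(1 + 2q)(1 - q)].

Partial fractions give a closed form: a_n = (2)·(-2)^n + (1)·1^n.
At n = 5: a_5 = -63.

-63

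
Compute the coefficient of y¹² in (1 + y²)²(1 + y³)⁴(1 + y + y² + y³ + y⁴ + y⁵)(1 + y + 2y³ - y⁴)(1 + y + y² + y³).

(1 + y²)² has coefficients 1,0,2,0,1 for degrees 0…4.
(1 + y³)⁴ has coefficients 1,0,0,4,0,0,6,0,0,4,0,0,1 for degrees 0…12.
Multiplying by (1 + y + y² + y³ + y⁴ + y⁵) gives running coefficients 1,1,1,5,5,5,10,10,10,10,10,10,5 for degrees 0…12.
Multiplying by (1 + y + 2y³ - y⁴) gives running coefficients 1,2,2,8,11,11,24,25,25,35,30,30,25 for degrees 0…12.
Finally multiplying by (1 + y + y² + y³), the product of all factors after the first has coefficients 1,3,5,13,23,32,54,71,85,109,115,120,120 for degrees 0…12.
[y¹²] = 1·120 + 2·115 + 1·85 = 435.

435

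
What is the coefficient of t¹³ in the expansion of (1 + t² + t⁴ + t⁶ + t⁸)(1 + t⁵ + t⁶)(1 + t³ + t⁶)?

(1 + t² + t⁴ + t⁶ + t⁸) has coefficients 1,0,1,0,1,0,1,0,1 for degrees 0…8.
(1 + t⁵ + t⁶) has coefficients 1,0,0,0,0,1,1,0,0,0,0,0,0,0 for degrees 0…13.
Finally multiplying by (1 + t³ + t⁶), the product of all factors after the first has coefficients 1,0,0,1,0,1,2,0,1,1,0,1,1,0 for degrees 0…13.
[t¹³] = 1·0 + 1·1 + 1·1 + 1·0 + 1·1 = 3.

3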